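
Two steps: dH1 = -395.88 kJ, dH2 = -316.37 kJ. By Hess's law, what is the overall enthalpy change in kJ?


Hess's law: enthalpy is a state function, so add the step enthalpies.
dH_total = dH1 + dH2 = -395.88 + (-316.37)
dH_total = -712.25 kJ:

-712.25 kJ


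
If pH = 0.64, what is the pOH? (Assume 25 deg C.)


At 25 deg C, pH + pOH = 14.
pOH = 14 - pH = 14 - 0.64
pOH = 13.36:

13.36


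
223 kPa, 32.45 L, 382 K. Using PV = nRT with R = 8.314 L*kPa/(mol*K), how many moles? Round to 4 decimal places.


PV = nRT, solve for n = PV / (RT).
PV = 223 * 32.45 = 7236.35
RT = 8.314 * 382 = 3175.948
n = 7236.35 / 3175.948
n = 2.27848504 mol, rounded to 4 dp:

2.2785 mol


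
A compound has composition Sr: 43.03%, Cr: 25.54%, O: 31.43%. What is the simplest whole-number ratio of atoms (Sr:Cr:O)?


Assume 100 g of compound, divide each mass% by atomic mass to get moles, then normalize by the smallest to get a raw atom ratio.
Moles per 100 g: Sr: 43.03/87.62 = 0.4911, Cr: 25.54/51.996 = 0.4912, O: 31.43/15.999 = 1.9645
Raw ratio (divide by min = 0.4911): Sr: 1.0, Cr: 1.0, O: 4.0
Multiply by 1 to clear fractions: Sr: 1.0 ~= 1, Cr: 1.0 ~= 1, O: 4.0 ~= 4
Reduce by GCD to get the simplest whole-number ratio:

1:1:4


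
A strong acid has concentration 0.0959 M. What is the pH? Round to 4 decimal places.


A strong acid dissociates completely, so [H+] equals the given concentration.
pH = -log10([H+]) = -log10(0.0959)
pH = 1.01818139, rounded to 4 dp:

1.0182


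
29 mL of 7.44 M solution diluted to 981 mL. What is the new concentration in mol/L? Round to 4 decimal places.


Dilution: M1*V1 = M2*V2, solve for M2.
M2 = M1*V1 / V2
M2 = 7.44 * 29 / 981
M2 = 215.76 / 981
M2 = 0.21993884 mol/L, rounded to 4 dp:

0.2199 mol/L


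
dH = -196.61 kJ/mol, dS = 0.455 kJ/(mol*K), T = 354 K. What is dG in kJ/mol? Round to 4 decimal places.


Gibbs: dG = dH - T*dS (consistent units, dS already in kJ/(mol*K)).
T*dS = 354 * 0.455 = 161.07
dG = -196.61 - (161.07)
dG = -357.68 kJ/mol, rounded to 4 dp:

-357.6800 kJ/mol


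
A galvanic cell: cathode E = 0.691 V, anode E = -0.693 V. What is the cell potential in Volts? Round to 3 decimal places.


Standard cell potential: E_cell = E_cathode - E_anode.
E_cell = 0.691 - (-0.693)
E_cell = 1.384 V, rounded to 3 dp:

1.384 V


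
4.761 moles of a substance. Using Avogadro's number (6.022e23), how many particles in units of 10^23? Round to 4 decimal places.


N = n * NA, then divide by 1e23 for the requested units.
N / 1e23 = n * 6.022
N / 1e23 = 4.761 * 6.022
N / 1e23 = 28.670742, rounded to 4 dp:

28.6707


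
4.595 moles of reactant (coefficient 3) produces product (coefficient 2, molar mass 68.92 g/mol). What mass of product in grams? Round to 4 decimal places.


Use the coefficient ratio to convert reactant moles to product moles, then multiply by the product's molar mass.
moles_P = moles_R * (coeff_P / coeff_R) = 4.595 * (2/3) = 3.063333
mass_P = moles_P * M_P = 3.063333 * 68.92
mass_P = 211.12491036 g, rounded to 4 dp:

211.1249 g


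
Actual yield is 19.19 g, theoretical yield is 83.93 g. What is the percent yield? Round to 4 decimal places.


% yield = 100 * actual / theoretical
% yield = 100 * 19.19 / 83.93
% yield = 22.86429167 %, rounded to 4 dp:

22.8643 %


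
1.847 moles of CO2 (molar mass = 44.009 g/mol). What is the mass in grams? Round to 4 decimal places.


mass = n * M
mass = 1.847 * 44.009
mass = 81.284623 g, rounded to 4 dp:

81.2846 g


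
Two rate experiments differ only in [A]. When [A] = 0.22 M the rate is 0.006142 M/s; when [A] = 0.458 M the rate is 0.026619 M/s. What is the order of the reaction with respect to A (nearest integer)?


Rate is proportional to [A]^n, so rate2/rate1 = ([A]2/[A]1)^n. Take logs to solve for n.
rate2/rate1 = 0.026619 / 0.006142 = 4.3339
[A]2/[A]1 = 0.458 / 0.22 = 2.0818
n = ln(4.3339) / ln(2.0818) = 2.0
Nearest integer order:

2


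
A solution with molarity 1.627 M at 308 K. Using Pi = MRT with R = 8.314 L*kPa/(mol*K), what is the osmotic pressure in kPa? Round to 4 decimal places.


Osmotic pressure (van't Hoff): Pi = M*R*T.
RT = 8.314 * 308 = 2560.712
Pi = 1.627 * 2560.712
Pi = 4166.278424 kPa, rounded to 4 dp:

4166.2784 kPa


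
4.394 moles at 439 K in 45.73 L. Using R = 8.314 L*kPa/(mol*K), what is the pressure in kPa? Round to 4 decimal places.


PV = nRT, solve for P = nRT / V.
nRT = 4.394 * 8.314 * 439 = 16037.4233
P = 16037.4233 / 45.73
P = 350.69808222 kPa, rounded to 4 dp:

350.6981 kPa


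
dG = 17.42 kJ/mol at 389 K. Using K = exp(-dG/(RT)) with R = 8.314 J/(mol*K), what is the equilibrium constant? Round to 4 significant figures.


dG is in kJ/mol; multiply by 1000 to match R in J/(mol*K).
RT = 8.314 * 389 = 3234.146 J/mol
exponent = -dG*1000 / (RT) = -(17.42*1000) / 3234.146 = -5.38627508
K = exp(-5.38627508)
K = 0.004578998, rounded to 4 significant figures:

0.004579


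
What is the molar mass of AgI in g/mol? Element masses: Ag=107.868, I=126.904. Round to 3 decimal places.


M = sum(count * atomic_mass) over atoms.
M = 1*107.868 + 1*126.904
M = 107.868 + 126.904
M = 234.772 g/mol, rounded to 3 dp:

234.772 g/mol


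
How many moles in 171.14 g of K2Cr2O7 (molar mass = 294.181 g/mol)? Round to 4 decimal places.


n = mass / M
n = 171.14 / 294.181
n = 0.58175069 mol, rounded to 4 dp:

0.5818 mol


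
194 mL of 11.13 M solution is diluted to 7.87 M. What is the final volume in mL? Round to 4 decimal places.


Dilution: M1*V1 = M2*V2, solve for V2.
V2 = M1*V1 / M2
V2 = 11.13 * 194 / 7.87
V2 = 2159.22 / 7.87
V2 = 274.36086404 mL, rounded to 4 dp:

274.3609 mL


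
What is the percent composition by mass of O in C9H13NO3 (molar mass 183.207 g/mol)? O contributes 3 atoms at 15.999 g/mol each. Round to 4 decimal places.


pct = 100 * (n_elem * M_elem) / M_total
mass_contribution = 3 * 15.999 = 47.997 g/mol
pct = 100 * 47.997 / 183.207
pct = 26.19823478 %, rounded to 4 dp:

26.1982 %


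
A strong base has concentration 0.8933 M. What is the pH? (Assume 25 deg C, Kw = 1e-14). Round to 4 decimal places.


A strong base dissociates completely, so [OH-] equals the given concentration.
pOH = -log10([OH-]) = -log10(0.8933) = 0.049003
pH = 14 - pOH = 14 - 0.049003
pH = 13.950997, rounded to 4 dp:

13.9510


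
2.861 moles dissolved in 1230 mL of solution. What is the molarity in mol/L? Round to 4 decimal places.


Convert volume to liters: V_L = V_mL / 1000.
V_L = 1230 / 1000 = 1.23 L
M = n / V_L = 2.861 / 1.23
M = 2.32601626 mol/L, rounded to 4 dp:

2.3260 mol/L


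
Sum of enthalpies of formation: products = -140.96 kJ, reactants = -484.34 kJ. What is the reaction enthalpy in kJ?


dH_rxn = sum(dH_f products) - sum(dH_f reactants)
dH_rxn = -140.96 - (-484.34)
dH_rxn = 343.38 kJ:

343.38 kJ


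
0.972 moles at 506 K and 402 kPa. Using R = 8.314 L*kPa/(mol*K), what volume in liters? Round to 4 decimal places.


PV = nRT, solve for V = nRT / P.
nRT = 0.972 * 8.314 * 506 = 4089.0912
V = 4089.0912 / 402
V = 10.17186866 L, rounded to 4 dp:

10.1719 L


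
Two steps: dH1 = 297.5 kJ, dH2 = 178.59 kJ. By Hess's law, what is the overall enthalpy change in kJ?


Hess's law: enthalpy is a state function, so add the step enthalpies.
dH_total = dH1 + dH2 = 297.5 + (178.59)
dH_total = 476.09 kJ:

476.09 kJ


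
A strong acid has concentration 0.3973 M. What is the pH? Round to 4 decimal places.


A strong acid dissociates completely, so [H+] equals the given concentration.
pH = -log10([H+]) = -log10(0.3973)
pH = 0.40088143, rounded to 4 dp:

0.4009


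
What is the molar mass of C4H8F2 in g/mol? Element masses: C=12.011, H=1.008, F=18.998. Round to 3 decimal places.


M = sum(count * atomic_mass) over atoms.
M = 4*12.011 + 8*1.008 + 2*18.998
M = 48.044 + 8.064 + 37.996
M = 94.104 g/mol, rounded to 3 dp:

94.104 g/mol


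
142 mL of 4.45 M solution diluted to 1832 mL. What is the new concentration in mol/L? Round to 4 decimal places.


Dilution: M1*V1 = M2*V2, solve for M2.
M2 = M1*V1 / V2
M2 = 4.45 * 142 / 1832
M2 = 631.9 / 1832
M2 = 0.34492358 mol/L, rounded to 4 dp:

0.3449 mol/L


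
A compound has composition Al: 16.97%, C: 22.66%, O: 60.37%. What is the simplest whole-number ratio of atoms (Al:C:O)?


Assume 100 g of compound, divide each mass% by atomic mass to get moles, then normalize by the smallest to get a raw atom ratio.
Moles per 100 g: Al: 16.97/26.982 = 0.6289, C: 22.66/12.011 = 1.8866, O: 60.37/15.999 = 3.7734
Raw ratio (divide by min = 0.6289): Al: 1.0, C: 3.0, O: 6.0
Multiply by 1 to clear fractions: Al: 1.0 ~= 1, C: 3.0 ~= 3, O: 6.0 ~= 6
Reduce by GCD to get the simplest whole-number ratio:

1:3:6


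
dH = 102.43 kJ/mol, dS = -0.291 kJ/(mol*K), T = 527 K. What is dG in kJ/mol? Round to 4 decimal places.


Gibbs: dG = dH - T*dS (consistent units, dS already in kJ/(mol*K)).
T*dS = 527 * -0.291 = -153.357
dG = 102.43 - (-153.357)
dG = 255.787 kJ/mol, rounded to 4 dp:

255.7870 kJ/mol


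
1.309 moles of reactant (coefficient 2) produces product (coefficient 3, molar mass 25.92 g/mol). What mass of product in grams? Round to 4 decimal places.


Use the coefficient ratio to convert reactant moles to product moles, then multiply by the product's molar mass.
moles_P = moles_R * (coeff_P / coeff_R) = 1.309 * (3/2) = 1.9635
mass_P = moles_P * M_P = 1.9635 * 25.92
mass_P = 50.89392 g, rounded to 4 dp:

50.8939 g


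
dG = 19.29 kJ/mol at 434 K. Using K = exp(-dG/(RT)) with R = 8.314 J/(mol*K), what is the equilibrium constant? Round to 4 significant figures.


dG is in kJ/mol; multiply by 1000 to match R in J/(mol*K).
RT = 8.314 * 434 = 3608.276 J/mol
exponent = -dG*1000 / (RT) = -(19.29*1000) / 3608.276 = -5.34604337
K = exp(-5.34604337)
K = 0.0047669749, rounded to 4 significant figures:

0.004767


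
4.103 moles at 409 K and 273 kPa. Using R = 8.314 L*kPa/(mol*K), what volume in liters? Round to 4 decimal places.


PV = nRT, solve for V = nRT / P.
nRT = 4.103 * 8.314 * 409 = 13951.9479
V = 13951.9479 / 273
V = 51.10603626 L, rounded to 4 dp:

51.1060 L


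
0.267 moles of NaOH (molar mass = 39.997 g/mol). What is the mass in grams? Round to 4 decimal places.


mass = n * M
mass = 0.267 * 39.997
mass = 10.679199 g, rounded to 4 dp:

10.6792 g


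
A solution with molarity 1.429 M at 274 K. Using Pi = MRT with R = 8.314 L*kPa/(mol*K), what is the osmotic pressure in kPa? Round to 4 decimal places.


Osmotic pressure (van't Hoff): Pi = M*R*T.
RT = 8.314 * 274 = 2278.036
Pi = 1.429 * 2278.036
Pi = 3255.313444 kPa, rounded to 4 dp:

3255.3134 kPa


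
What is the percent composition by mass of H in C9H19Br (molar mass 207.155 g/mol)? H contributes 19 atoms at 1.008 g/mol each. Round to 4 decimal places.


pct = 100 * (n_elem * M_elem) / M_total
mass_contribution = 19 * 1.008 = 19.152 g/mol
pct = 100 * 19.152 / 207.155
pct = 9.24525114 %, rounded to 4 dp:

9.2453 %


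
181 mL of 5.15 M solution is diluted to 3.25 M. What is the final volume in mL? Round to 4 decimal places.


Dilution: M1*V1 = M2*V2, solve for V2.
V2 = M1*V1 / M2
V2 = 5.15 * 181 / 3.25
V2 = 932.15 / 3.25
V2 = 286.81538462 mL, rounded to 4 dp:

286.8154 mL


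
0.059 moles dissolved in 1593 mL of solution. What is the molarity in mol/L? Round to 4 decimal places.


Convert volume to liters: V_L = V_mL / 1000.
V_L = 1593 / 1000 = 1.593 L
M = n / V_L = 0.059 / 1.593
M = 0.03703704 mol/L, rounded to 4 dp:

0.0370 mol/L


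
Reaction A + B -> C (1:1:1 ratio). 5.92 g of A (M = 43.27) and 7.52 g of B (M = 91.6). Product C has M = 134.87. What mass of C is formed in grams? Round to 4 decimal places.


Find moles of each reactant; the smaller value is the limiting reagent in a 1:1:1 reaction, so moles_C equals moles of the limiter.
n_A = mass_A / M_A = 5.92 / 43.27 = 0.136815 mol
n_B = mass_B / M_B = 7.52 / 91.6 = 0.082096 mol
Limiting reagent: B (smaller), n_limiting = 0.082096 mol
mass_C = n_limiting * M_C = 0.082096 * 134.87
mass_C = 11.07228752 g, rounded to 4 dp:

11.0723 g


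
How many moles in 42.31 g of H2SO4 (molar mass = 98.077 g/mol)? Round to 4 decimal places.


n = mass / M
n = 42.31 / 98.077
n = 0.43139574 mol, rounded to 4 dp:

0.4314 mol


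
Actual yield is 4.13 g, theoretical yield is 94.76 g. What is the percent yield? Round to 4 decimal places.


% yield = 100 * actual / theoretical
% yield = 100 * 4.13 / 94.76
% yield = 4.35837906 %, rounded to 4 dp:

4.3584 %


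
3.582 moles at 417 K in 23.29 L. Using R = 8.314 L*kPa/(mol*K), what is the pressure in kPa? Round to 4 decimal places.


PV = nRT, solve for P = nRT / V.
nRT = 3.582 * 8.314 * 417 = 12418.5719
P = 12418.5719 / 23.29
P = 533.21476599 kPa, rounded to 4 dp:

533.2148 kPa


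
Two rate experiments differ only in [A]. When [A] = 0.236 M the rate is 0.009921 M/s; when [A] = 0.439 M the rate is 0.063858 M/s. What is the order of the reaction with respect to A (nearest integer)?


Rate is proportional to [A]^n, so rate2/rate1 = ([A]2/[A]1)^n. Take logs to solve for n.
rate2/rate1 = 0.063858 / 0.009921 = 6.4366
[A]2/[A]1 = 0.439 / 0.236 = 1.8602
n = ln(6.4366) / ln(1.8602) = 3.0
Nearest integer order:

3


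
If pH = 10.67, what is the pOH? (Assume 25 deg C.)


At 25 deg C, pH + pOH = 14.
pOH = 14 - pH = 14 - 10.67
pOH = 3.33:

3.33


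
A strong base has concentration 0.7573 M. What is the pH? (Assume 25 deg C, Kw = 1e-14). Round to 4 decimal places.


A strong base dissociates completely, so [OH-] equals the given concentration.
pOH = -log10([OH-]) = -log10(0.7573) = 0.120732
pH = 14 - pOH = 14 - 0.120732
pH = 13.879268, rounded to 4 dp:

13.8793


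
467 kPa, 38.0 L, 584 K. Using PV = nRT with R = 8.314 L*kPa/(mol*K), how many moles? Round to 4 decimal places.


PV = nRT, solve for n = PV / (RT).
PV = 467 * 38.0 = 17746.0
RT = 8.314 * 584 = 4855.376
n = 17746.0 / 4855.376
n = 3.65491777 mol, rounded to 4 dp:

3.6549 mol


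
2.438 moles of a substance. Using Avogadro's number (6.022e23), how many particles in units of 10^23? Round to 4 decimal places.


N = n * NA, then divide by 1e23 for the requested units.
N / 1e23 = n * 6.022
N / 1e23 = 2.438 * 6.022
N / 1e23 = 14.681636, rounded to 4 dp:

14.6816


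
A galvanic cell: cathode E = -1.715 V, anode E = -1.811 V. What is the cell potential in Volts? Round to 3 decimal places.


Standard cell potential: E_cell = E_cathode - E_anode.
E_cell = -1.715 - (-1.811)
E_cell = 0.096 V, rounded to 3 dp:

0.096 V


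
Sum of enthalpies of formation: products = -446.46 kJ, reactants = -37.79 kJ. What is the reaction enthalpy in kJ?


dH_rxn = sum(dH_f products) - sum(dH_f reactants)
dH_rxn = -446.46 - (-37.79)
dH_rxn = -408.67 kJ:

-408.67 kJ


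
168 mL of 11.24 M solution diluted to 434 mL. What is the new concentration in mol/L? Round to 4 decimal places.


Dilution: M1*V1 = M2*V2, solve for M2.
M2 = M1*V1 / V2
M2 = 11.24 * 168 / 434
M2 = 1888.32 / 434
M2 = 4.35096774 mol/L, rounded to 4 dp:

4.3510 mol/L


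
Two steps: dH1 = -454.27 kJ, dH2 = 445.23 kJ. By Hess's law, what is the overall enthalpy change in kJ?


Hess's law: enthalpy is a state function, so add the step enthalpies.
dH_total = dH1 + dH2 = -454.27 + (445.23)
dH_total = -9.04 kJ:

-9.04 kJ


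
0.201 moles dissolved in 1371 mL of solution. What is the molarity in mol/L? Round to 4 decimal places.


Convert volume to liters: V_L = V_mL / 1000.
V_L = 1371 / 1000 = 1.371 L
M = n / V_L = 0.201 / 1.371
M = 0.14660832 mol/L, rounded to 4 dp:

0.1466 mol/L


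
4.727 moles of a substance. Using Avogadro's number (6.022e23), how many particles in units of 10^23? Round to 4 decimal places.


N = n * NA, then divide by 1e23 for the requested units.
N / 1e23 = n * 6.022
N / 1e23 = 4.727 * 6.022
N / 1e23 = 28.465994, rounded to 4 dp:

28.4660


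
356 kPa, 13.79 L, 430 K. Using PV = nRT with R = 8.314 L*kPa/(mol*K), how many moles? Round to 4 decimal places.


PV = nRT, solve for n = PV / (RT).
PV = 356 * 13.79 = 4909.24
RT = 8.314 * 430 = 3575.02
n = 4909.24 / 3575.02
n = 1.3732063 mol, rounded to 4 dp:

1.3732 mol


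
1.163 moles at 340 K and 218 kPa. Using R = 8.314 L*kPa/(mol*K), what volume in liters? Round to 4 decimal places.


PV = nRT, solve for V = nRT / P.
nRT = 1.163 * 8.314 * 340 = 3287.5219
V = 3287.5219 / 218
V = 15.08037569 L, rounded to 4 dp:

15.0804 L


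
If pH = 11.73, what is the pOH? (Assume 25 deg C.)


At 25 deg C, pH + pOH = 14.
pOH = 14 - pH = 14 - 11.73
pOH = 2.27:

2.27


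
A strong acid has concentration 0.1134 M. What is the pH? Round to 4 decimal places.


A strong acid dissociates completely, so [H+] equals the given concentration.
pH = -log10([H+]) = -log10(0.1134)
pH = 0.94538695, rounded to 4 dp:

0.9454


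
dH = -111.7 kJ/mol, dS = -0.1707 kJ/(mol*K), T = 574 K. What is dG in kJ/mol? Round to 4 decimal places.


Gibbs: dG = dH - T*dS (consistent units, dS already in kJ/(mol*K)).
T*dS = 574 * -0.1707 = -97.9818
dG = -111.7 - (-97.9818)
dG = -13.7182 kJ/mol, rounded to 4 dp:

-13.7182 kJ/mol


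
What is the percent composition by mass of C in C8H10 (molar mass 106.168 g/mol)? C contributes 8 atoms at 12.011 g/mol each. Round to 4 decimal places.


pct = 100 * (n_elem * M_elem) / M_total
mass_contribution = 8 * 12.011 = 96.088 g/mol
pct = 100 * 96.088 / 106.168
pct = 90.50561374 %, rounded to 4 dp:

90.5056 %


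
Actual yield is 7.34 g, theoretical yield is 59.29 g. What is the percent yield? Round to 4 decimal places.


% yield = 100 * actual / theoretical
% yield = 100 * 7.34 / 59.29
% yield = 12.37982796 %, rounded to 4 dp:

12.3798 %


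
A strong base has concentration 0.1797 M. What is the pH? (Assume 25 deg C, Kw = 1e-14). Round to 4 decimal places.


A strong base dissociates completely, so [OH-] equals the given concentration.
pOH = -log10([OH-]) = -log10(0.1797) = 0.745452
pH = 14 - pOH = 14 - 0.745452
pH = 13.254548, rounded to 4 dp:

13.2545


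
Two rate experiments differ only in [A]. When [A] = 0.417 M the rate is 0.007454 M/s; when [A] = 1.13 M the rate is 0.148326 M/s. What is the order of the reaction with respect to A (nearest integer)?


Rate is proportional to [A]^n, so rate2/rate1 = ([A]2/[A]1)^n. Take logs to solve for n.
rate2/rate1 = 0.148326 / 0.007454 = 19.8988
[A]2/[A]1 = 1.13 / 0.417 = 2.7098
n = ln(19.8988) / ln(2.7098) = 3.0
Nearest integer order:

3


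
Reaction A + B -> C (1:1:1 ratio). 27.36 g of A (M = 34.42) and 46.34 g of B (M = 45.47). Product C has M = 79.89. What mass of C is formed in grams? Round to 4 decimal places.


Find moles of each reactant; the smaller value is the limiting reagent in a 1:1:1 reaction, so moles_C equals moles of the limiter.
n_A = mass_A / M_A = 27.36 / 34.42 = 0.794887 mol
n_B = mass_B / M_B = 46.34 / 45.47 = 1.019133 mol
Limiting reagent: A (smaller), n_limiting = 0.794887 mol
mass_C = n_limiting * M_C = 0.794887 * 79.89
mass_C = 63.50352243 g, rounded to 4 dp:

63.5035 g


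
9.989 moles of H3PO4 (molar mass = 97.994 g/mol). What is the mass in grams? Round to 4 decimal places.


mass = n * M
mass = 9.989 * 97.994
mass = 978.862066 g, rounded to 4 dp:

978.8621 g


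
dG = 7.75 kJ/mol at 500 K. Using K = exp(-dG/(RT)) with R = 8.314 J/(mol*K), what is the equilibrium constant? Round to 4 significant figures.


dG is in kJ/mol; multiply by 1000 to match R in J/(mol*K).
RT = 8.314 * 500 = 4157.0 J/mol
exponent = -dG*1000 / (RT) = -(7.75*1000) / 4157.0 = -1.86432523
K = exp(-1.86432523)
K = 0.15500076, rounded to 4 significant figures:

0.1550


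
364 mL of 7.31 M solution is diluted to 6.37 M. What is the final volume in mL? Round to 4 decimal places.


Dilution: M1*V1 = M2*V2, solve for V2.
V2 = M1*V1 / M2
V2 = 7.31 * 364 / 6.37
V2 = 2660.84 / 6.37
V2 = 417.71428571 mL, rounded to 4 dp:

417.7143 mL


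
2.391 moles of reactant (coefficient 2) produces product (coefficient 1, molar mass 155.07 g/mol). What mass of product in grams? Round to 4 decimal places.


Use the coefficient ratio to convert reactant moles to product moles, then multiply by the product's molar mass.
moles_P = moles_R * (coeff_P / coeff_R) = 2.391 * (1/2) = 1.1955
mass_P = moles_P * M_P = 1.1955 * 155.07
mass_P = 185.386185 g, rounded to 4 dp:

185.3862 g


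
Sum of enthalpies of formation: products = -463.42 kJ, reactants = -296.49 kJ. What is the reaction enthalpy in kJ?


dH_rxn = sum(dH_f products) - sum(dH_f reactants)
dH_rxn = -463.42 - (-296.49)
dH_rxn = -166.93 kJ:

-166.93 kJ


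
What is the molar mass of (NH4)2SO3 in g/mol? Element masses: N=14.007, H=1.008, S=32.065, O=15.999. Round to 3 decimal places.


M = sum(count * atomic_mass) over atoms.
M = 2*14.007 + 8*1.008 + 1*32.065 + 3*15.999
M = 28.014 + 8.064 + 32.065 + 47.997
M = 116.14 g/mol, rounded to 3 dp:

116.140 g/mol


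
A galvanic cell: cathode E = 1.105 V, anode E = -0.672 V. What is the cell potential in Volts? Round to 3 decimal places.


Standard cell potential: E_cell = E_cathode - E_anode.
E_cell = 1.105 - (-0.672)
E_cell = 1.777 V, rounded to 3 dp:

1.777 V


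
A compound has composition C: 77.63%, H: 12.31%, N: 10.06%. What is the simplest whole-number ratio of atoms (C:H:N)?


Assume 100 g of compound, divide each mass% by atomic mass to get moles, then normalize by the smallest to get a raw atom ratio.
Moles per 100 g: C: 77.63/12.011 = 6.4632, H: 12.31/1.008 = 12.2123, N: 10.06/14.007 = 0.7182
Raw ratio (divide by min = 0.7182): C: 8.999, H: 17.004, N: 1.0
Multiply by 1 to clear fractions: C: 8.999 ~= 9, H: 17.004 ~= 17, N: 1.0 ~= 1
Reduce by GCD to get the simplest whole-number ratio:

9:17:1


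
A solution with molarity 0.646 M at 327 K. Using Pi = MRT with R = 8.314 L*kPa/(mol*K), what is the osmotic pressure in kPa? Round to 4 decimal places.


Osmotic pressure (van't Hoff): Pi = M*R*T.
RT = 8.314 * 327 = 2718.678
Pi = 0.646 * 2718.678
Pi = 1756.265988 kPa, rounded to 4 dp:

1756.2660 kPa


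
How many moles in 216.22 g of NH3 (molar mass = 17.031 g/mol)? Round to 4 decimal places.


n = mass / M
n = 216.22 / 17.031
n = 12.6956726 mol, rounded to 4 dp:

12.6957 mol


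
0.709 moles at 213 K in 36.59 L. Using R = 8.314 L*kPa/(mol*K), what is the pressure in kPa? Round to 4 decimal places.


PV = nRT, solve for P = nRT / V.
nRT = 0.709 * 8.314 * 213 = 1255.5553
P = 1255.5553 / 36.59
P = 34.31416507 kPa, rounded to 4 dp:

34.3142 kPa


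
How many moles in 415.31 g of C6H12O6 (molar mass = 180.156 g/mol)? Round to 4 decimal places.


n = mass / M
n = 415.31 / 180.156
n = 2.30527987 mol, rounded to 4 dp:

2.3053 mol


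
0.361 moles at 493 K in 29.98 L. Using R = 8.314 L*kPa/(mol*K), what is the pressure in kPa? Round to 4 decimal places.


PV = nRT, solve for P = nRT / V.
nRT = 0.361 * 8.314 * 493 = 1479.6675
P = 1479.6675 / 29.98
P = 49.35515344 kPa, rounded to 4 dp:

49.3552 kPa


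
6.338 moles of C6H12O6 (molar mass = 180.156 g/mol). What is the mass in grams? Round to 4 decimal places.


mass = n * M
mass = 6.338 * 180.156
mass = 1141.828728 g, rounded to 4 dp:

1141.8287 g


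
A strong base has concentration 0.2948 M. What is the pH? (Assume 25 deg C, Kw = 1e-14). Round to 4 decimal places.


A strong base dissociates completely, so [OH-] equals the given concentration.
pOH = -log10([OH-]) = -log10(0.2948) = 0.530473
pH = 14 - pOH = 14 - 0.530473
pH = 13.469527, rounded to 4 dp:

13.4695


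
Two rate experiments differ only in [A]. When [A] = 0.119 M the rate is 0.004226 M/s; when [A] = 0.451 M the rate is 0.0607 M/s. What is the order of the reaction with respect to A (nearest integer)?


Rate is proportional to [A]^n, so rate2/rate1 = ([A]2/[A]1)^n. Take logs to solve for n.
rate2/rate1 = 0.0607 / 0.004226 = 14.3635
[A]2/[A]1 = 0.451 / 0.119 = 3.7899
n = ln(14.3635) / ln(3.7899) = 2.0
Nearest integer order:

2


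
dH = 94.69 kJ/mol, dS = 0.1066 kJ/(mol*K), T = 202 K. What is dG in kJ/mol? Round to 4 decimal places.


Gibbs: dG = dH - T*dS (consistent units, dS already in kJ/(mol*K)).
T*dS = 202 * 0.1066 = 21.5332
dG = 94.69 - (21.5332)
dG = 73.1568 kJ/mol, rounded to 4 dp:

73.1568 kJ/mol


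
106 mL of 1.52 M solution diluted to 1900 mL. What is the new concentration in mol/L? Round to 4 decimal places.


Dilution: M1*V1 = M2*V2, solve for M2.
M2 = M1*V1 / V2
M2 = 1.52 * 106 / 1900
M2 = 161.12 / 1900
M2 = 0.0848 mol/L, rounded to 4 dp:

0.0848 mol/L


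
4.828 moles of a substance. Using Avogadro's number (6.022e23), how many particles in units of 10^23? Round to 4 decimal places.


N = n * NA, then divide by 1e23 for the requested units.
N / 1e23 = n * 6.022
N / 1e23 = 4.828 * 6.022
N / 1e23 = 29.074216, rounded to 4 dp:

29.0742


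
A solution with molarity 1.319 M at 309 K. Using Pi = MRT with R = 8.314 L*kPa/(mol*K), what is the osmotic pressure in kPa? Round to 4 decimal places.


Osmotic pressure (van't Hoff): Pi = M*R*T.
RT = 8.314 * 309 = 2569.026
Pi = 1.319 * 2569.026
Pi = 3388.545294 kPa, rounded to 4 dp:

3388.5453 kPa


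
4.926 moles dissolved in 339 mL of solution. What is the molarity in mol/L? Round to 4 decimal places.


Convert volume to liters: V_L = V_mL / 1000.
V_L = 339 / 1000 = 0.339 L
M = n / V_L = 4.926 / 0.339
M = 14.53097345 mol/L, rounded to 4 dp:

14.5310 mol/L


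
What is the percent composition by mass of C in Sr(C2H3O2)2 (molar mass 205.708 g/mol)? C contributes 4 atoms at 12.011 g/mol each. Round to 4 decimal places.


pct = 100 * (n_elem * M_elem) / M_total
mass_contribution = 4 * 12.011 = 48.044 g/mol
pct = 100 * 48.044 / 205.708
pct = 23.35543586 %, rounded to 4 dp:

23.3554 %


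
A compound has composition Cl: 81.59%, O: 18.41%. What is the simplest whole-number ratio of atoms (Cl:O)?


Assume 100 g of compound, divide each mass% by atomic mass to get moles, then normalize by the smallest to get a raw atom ratio.
Moles per 100 g: Cl: 81.59/35.453 = 2.3014, O: 18.41/15.999 = 1.1507
Raw ratio (divide by min = 1.1507): Cl: 2.0, O: 1.0
Multiply by 1 to clear fractions: Cl: 2.0 ~= 2, O: 1.0 ~= 1
Reduce by GCD to get the simplest whole-number ratio:

2:1


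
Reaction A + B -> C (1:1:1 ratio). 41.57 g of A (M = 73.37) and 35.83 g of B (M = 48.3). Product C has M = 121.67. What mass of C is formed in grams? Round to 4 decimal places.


Find moles of each reactant; the smaller value is the limiting reagent in a 1:1:1 reaction, so moles_C equals moles of the limiter.
n_A = mass_A / M_A = 41.57 / 73.37 = 0.56658 mol
n_B = mass_B / M_B = 35.83 / 48.3 = 0.741822 mol
Limiting reagent: A (smaller), n_limiting = 0.56658 mol
mass_C = n_limiting * M_C = 0.56658 * 121.67
mass_C = 68.9357886 g, rounded to 4 dp:

68.9358 g


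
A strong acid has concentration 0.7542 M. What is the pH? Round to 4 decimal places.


A strong acid dissociates completely, so [H+] equals the given concentration.
pH = -log10([H+]) = -log10(0.7542)
pH = 0.12251347, rounded to 4 dp:

0.1225


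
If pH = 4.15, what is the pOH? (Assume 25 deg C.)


At 25 deg C, pH + pOH = 14.
pOH = 14 - pH = 14 - 4.15
pOH = 9.85:

9.85


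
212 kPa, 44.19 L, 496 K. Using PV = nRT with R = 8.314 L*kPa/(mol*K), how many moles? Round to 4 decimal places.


PV = nRT, solve for n = PV / (RT).
PV = 212 * 44.19 = 9368.28
RT = 8.314 * 496 = 4123.744
n = 9368.28 / 4123.744
n = 2.27178991 mol, rounded to 4 dp:

2.2718 mol


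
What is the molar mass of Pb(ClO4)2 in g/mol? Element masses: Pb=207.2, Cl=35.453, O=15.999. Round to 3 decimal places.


M = sum(count * atomic_mass) over atoms.
M = 1*207.2 + 2*35.453 + 8*15.999
M = 207.2 + 70.906 + 127.992
M = 406.098 g/mol, rounded to 3 dp:

406.098 g/mol


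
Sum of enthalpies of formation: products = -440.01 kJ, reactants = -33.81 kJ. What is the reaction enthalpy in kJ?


dH_rxn = sum(dH_f products) - sum(dH_f reactants)
dH_rxn = -440.01 - (-33.81)
dH_rxn = -406.2 kJ:

-406.20 kJ


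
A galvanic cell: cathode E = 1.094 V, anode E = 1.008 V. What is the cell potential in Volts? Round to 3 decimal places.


Standard cell potential: E_cell = E_cathode - E_anode.
E_cell = 1.094 - (1.008)
E_cell = 0.086 V, rounded to 3 dp:

0.086 V


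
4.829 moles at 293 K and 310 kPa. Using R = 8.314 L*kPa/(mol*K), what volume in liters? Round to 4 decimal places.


PV = nRT, solve for V = nRT / P.
nRT = 4.829 * 8.314 * 293 = 11763.4537
V = 11763.4537 / 310
V = 37.94662484 L, rounded to 4 dp:

37.9466 L


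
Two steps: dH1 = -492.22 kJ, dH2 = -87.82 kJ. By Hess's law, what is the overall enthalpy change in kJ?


Hess's law: enthalpy is a state function, so add the step enthalpies.
dH_total = dH1 + dH2 = -492.22 + (-87.82)
dH_total = -580.04 kJ:

-580.04 kJ


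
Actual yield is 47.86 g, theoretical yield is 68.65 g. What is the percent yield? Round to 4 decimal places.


% yield = 100 * actual / theoretical
% yield = 100 * 47.86 / 68.65
% yield = 69.71595047 %, rounded to 4 dp:

69.7160 %


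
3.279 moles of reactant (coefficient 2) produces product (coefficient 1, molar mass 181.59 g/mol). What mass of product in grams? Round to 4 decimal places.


Use the coefficient ratio to convert reactant moles to product moles, then multiply by the product's molar mass.
moles_P = moles_R * (coeff_P / coeff_R) = 3.279 * (1/2) = 1.6395
mass_P = moles_P * M_P = 1.6395 * 181.59
mass_P = 297.716805 g, rounded to 4 dp:

297.7168 g


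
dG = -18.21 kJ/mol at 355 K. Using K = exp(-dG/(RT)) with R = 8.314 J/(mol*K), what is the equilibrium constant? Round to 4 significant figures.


dG is in kJ/mol; multiply by 1000 to match R in J/(mol*K).
RT = 8.314 * 355 = 2951.47 J/mol
exponent = -dG*1000 / (RT) = -(-18.21*1000) / 2951.47 = 6.16980691
K = exp(6.16980691)
K = 478.09378, rounded to 4 significant figures:

478.1


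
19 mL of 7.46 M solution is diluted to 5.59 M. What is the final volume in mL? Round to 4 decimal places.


Dilution: M1*V1 = M2*V2, solve for V2.
V2 = M1*V1 / M2
V2 = 7.46 * 19 / 5.59
V2 = 141.74 / 5.59
V2 = 25.35599284 mL, rounded to 4 dp:

25.3560 mL


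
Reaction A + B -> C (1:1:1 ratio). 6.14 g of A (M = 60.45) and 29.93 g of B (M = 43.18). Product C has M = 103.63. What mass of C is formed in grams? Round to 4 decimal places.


Find moles of each reactant; the smaller value is the limiting reagent in a 1:1:1 reaction, so moles_C equals moles of the limiter.
n_A = mass_A / M_A = 6.14 / 60.45 = 0.101572 mol
n_B = mass_B / M_B = 29.93 / 43.18 = 0.693145 mol
Limiting reagent: A (smaller), n_limiting = 0.101572 mol
mass_C = n_limiting * M_C = 0.101572 * 103.63
mass_C = 10.52590636 g, rounded to 4 dp:

10.5259 g


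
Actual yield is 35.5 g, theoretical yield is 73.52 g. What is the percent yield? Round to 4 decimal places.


% yield = 100 * actual / theoretical
% yield = 100 * 35.5 / 73.52
% yield = 48.28618063 %, rounded to 4 dp:

48.2862 %


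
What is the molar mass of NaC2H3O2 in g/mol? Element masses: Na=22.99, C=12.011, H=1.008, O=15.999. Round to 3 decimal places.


M = sum(count * atomic_mass) over atoms.
M = 1*22.99 + 2*12.011 + 3*1.008 + 2*15.999
M = 22.99 + 24.022 + 3.024 + 31.998
M = 82.034 g/mol, rounded to 3 dp:

82.034 g/mol


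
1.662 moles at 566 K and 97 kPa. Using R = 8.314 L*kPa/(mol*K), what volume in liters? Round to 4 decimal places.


PV = nRT, solve for V = nRT / P.
nRT = 1.662 * 8.314 * 566 = 7820.9133
V = 7820.9133 / 97
V = 80.62797216 L, rounded to 4 dp:

80.6280 L


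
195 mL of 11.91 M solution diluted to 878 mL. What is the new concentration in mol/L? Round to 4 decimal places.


Dilution: M1*V1 = M2*V2, solve for M2.
M2 = M1*V1 / V2
M2 = 11.91 * 195 / 878
M2 = 2322.45 / 878
M2 = 2.64515945 mol/L, rounded to 4 dp:

2.6452 mol/L


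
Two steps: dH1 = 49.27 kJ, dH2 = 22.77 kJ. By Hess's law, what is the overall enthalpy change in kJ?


Hess's law: enthalpy is a state function, so add the step enthalpies.
dH_total = dH1 + dH2 = 49.27 + (22.77)
dH_total = 72.04 kJ:

72.04 kJ


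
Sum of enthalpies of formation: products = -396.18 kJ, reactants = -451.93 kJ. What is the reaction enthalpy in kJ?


dH_rxn = sum(dH_f products) - sum(dH_f reactants)
dH_rxn = -396.18 - (-451.93)
dH_rxn = 55.75 kJ:

55.75 kJ


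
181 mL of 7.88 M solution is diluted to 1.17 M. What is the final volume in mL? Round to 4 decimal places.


Dilution: M1*V1 = M2*V2, solve for V2.
V2 = M1*V1 / M2
V2 = 7.88 * 181 / 1.17
V2 = 1426.28 / 1.17
V2 = 1219.04273504 mL, rounded to 4 dp:

1219.0427 mL


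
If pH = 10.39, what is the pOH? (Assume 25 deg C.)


At 25 deg C, pH + pOH = 14.
pOH = 14 - pH = 14 - 10.39
pOH = 3.61:

3.61


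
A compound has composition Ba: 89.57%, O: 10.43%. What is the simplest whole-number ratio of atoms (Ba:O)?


Assume 100 g of compound, divide each mass% by atomic mass to get moles, then normalize by the smallest to get a raw atom ratio.
Moles per 100 g: Ba: 89.57/137.327 = 0.6522, O: 10.43/15.999 = 0.6519
Raw ratio (divide by min = 0.6519): Ba: 1.0, O: 1.0
Multiply by 1 to clear fractions: Ba: 1.0 ~= 1, O: 1.0 ~= 1
Reduce by GCD to get the simplest whole-number ratio:

1:1


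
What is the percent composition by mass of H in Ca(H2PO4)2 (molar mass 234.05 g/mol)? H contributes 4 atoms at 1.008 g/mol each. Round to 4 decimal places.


pct = 100 * (n_elem * M_elem) / M_total
mass_contribution = 4 * 1.008 = 4.032 g/mol
pct = 100 * 4.032 / 234.05
pct = 1.72270882 %, rounded to 4 dp:

1.7227 %


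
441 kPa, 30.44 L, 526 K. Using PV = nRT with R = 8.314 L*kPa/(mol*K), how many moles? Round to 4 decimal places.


PV = nRT, solve for n = PV / (RT).
PV = 441 * 30.44 = 13424.04
RT = 8.314 * 526 = 4373.164
n = 13424.04 / 4373.164
n = 3.0696402 mol, rounded to 4 dp:

3.0696 mol


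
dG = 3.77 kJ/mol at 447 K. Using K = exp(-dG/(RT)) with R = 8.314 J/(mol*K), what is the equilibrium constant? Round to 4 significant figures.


dG is in kJ/mol; multiply by 1000 to match R in J/(mol*K).
RT = 8.314 * 447 = 3716.358 J/mol
exponent = -dG*1000 / (RT) = -(3.77*1000) / 3716.358 = -1.01443402
K = exp(-1.01443402)
K = 0.3626076, rounded to 4 significant figures:

0.3626


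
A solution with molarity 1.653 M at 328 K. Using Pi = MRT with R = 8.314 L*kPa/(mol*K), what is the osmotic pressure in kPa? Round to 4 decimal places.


Osmotic pressure (van't Hoff): Pi = M*R*T.
RT = 8.314 * 328 = 2726.992
Pi = 1.653 * 2726.992
Pi = 4507.717776 kPa, rounded to 4 dp:

4507.7178 kPa


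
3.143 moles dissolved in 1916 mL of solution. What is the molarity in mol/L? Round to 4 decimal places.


Convert volume to liters: V_L = V_mL / 1000.
V_L = 1916 / 1000 = 1.916 L
M = n / V_L = 3.143 / 1.916
M = 1.64039666 mol/L, rounded to 4 dp:

1.6404 mol/L


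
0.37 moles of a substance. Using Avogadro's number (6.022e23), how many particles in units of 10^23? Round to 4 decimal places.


N = n * NA, then divide by 1e23 for the requested units.
N / 1e23 = n * 6.022
N / 1e23 = 0.37 * 6.022
N / 1e23 = 2.22814, rounded to 4 dp:

2.2281


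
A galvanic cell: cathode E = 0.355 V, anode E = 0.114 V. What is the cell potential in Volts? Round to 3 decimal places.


Standard cell potential: E_cell = E_cathode - E_anode.
E_cell = 0.355 - (0.114)
E_cell = 0.241 V, rounded to 3 dp:

0.241 V


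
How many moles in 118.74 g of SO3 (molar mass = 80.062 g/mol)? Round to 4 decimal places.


n = mass / M
n = 118.74 / 80.062
n = 1.4831006 mol, rounded to 4 dp:

1.4831 mol


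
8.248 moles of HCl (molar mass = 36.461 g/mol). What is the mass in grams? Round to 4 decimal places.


mass = n * M
mass = 8.248 * 36.461
mass = 300.730328 g, rounded to 4 dp:

300.7303 g


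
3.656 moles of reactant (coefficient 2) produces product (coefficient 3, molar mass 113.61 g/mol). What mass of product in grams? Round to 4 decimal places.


Use the coefficient ratio to convert reactant moles to product moles, then multiply by the product's molar mass.
moles_P = moles_R * (coeff_P / coeff_R) = 3.656 * (3/2) = 5.484
mass_P = moles_P * M_P = 5.484 * 113.61
mass_P = 623.03724 g, rounded to 4 dp:

623.0372 g


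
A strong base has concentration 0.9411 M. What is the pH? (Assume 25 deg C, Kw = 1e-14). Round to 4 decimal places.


A strong base dissociates completely, so [OH-] equals the given concentration.
pOH = -log10([OH-]) = -log10(0.9411) = 0.026364
pH = 14 - pOH = 14 - 0.026364
pH = 13.973636, rounded to 4 dp:

13.9736


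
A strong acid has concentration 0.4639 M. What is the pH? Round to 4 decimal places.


A strong acid dissociates completely, so [H+] equals the given concentration.
pH = -log10([H+]) = -log10(0.4639)
pH = 0.33357563, rounded to 4 dp:

0.3336


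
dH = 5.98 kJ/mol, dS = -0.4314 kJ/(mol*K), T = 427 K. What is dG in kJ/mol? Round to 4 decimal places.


Gibbs: dG = dH - T*dS (consistent units, dS already in kJ/(mol*K)).
T*dS = 427 * -0.4314 = -184.2078
dG = 5.98 - (-184.2078)
dG = 190.1878 kJ/mol, rounded to 4 dp:

190.1878 kJ/mol


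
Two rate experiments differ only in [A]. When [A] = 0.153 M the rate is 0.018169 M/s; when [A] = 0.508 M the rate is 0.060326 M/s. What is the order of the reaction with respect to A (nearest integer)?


Rate is proportional to [A]^n, so rate2/rate1 = ([A]2/[A]1)^n. Take logs to solve for n.
rate2/rate1 = 0.060326 / 0.018169 = 3.3203
[A]2/[A]1 = 0.508 / 0.153 = 3.3203
n = ln(3.3203) / ln(3.3203) = 1.0
Nearest integer order:

1


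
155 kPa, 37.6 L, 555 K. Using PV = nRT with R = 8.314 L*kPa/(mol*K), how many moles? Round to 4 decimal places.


PV = nRT, solve for n = PV / (RT).
PV = 155 * 37.6 = 5828.0
RT = 8.314 * 555 = 4614.27
n = 5828.0 / 4614.27
n = 1.26303836 mol, rounded to 4 dp:

1.2630 mol


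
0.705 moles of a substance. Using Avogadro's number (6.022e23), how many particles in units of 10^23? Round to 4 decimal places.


N = n * NA, then divide by 1e23 for the requested units.
N / 1e23 = n * 6.022
N / 1e23 = 0.705 * 6.022
N / 1e23 = 4.24551, rounded to 4 dp:

4.2455


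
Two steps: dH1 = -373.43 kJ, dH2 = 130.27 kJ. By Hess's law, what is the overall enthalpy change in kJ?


Hess's law: enthalpy is a state function, so add the step enthalpies.
dH_total = dH1 + dH2 = -373.43 + (130.27)
dH_total = -243.16 kJ:

-243.16 kJ


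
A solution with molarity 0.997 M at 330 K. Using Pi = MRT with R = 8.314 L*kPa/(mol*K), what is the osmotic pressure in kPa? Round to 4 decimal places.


Osmotic pressure (van't Hoff): Pi = M*R*T.
RT = 8.314 * 330 = 2743.62
Pi = 0.997 * 2743.62
Pi = 2735.38914 kPa, rounded to 4 dp:

2735.3891 kPa


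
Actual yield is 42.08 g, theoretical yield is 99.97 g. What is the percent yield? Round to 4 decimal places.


% yield = 100 * actual / theoretical
% yield = 100 * 42.08 / 99.97
% yield = 42.09262779 %, rounded to 4 dp:

42.0926 %


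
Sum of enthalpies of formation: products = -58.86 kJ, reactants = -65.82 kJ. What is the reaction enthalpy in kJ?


dH_rxn = sum(dH_f products) - sum(dH_f reactants)
dH_rxn = -58.86 - (-65.82)
dH_rxn = 6.96 kJ:

6.96 kJ


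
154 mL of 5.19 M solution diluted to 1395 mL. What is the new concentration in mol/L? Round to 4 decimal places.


Dilution: M1*V1 = M2*V2, solve for M2.
M2 = M1*V1 / V2
M2 = 5.19 * 154 / 1395
M2 = 799.26 / 1395
M2 = 0.57294624 mol/L, rounded to 4 dp:

0.5729 mol/L


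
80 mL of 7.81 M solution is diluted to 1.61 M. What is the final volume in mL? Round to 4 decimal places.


Dilution: M1*V1 = M2*V2, solve for V2.
V2 = M1*V1 / M2
V2 = 7.81 * 80 / 1.61
V2 = 624.8 / 1.61
V2 = 388.07453416 mL, rounded to 4 dp:

388.0745 mL


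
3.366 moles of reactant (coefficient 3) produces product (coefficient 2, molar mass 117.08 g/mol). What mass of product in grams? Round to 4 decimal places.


Use the coefficient ratio to convert reactant moles to product moles, then multiply by the product's molar mass.
moles_P = moles_R * (coeff_P / coeff_R) = 3.366 * (2/3) = 2.244
mass_P = moles_P * M_P = 2.244 * 117.08
mass_P = 262.72752 g, rounded to 4 dp:

262.7275 g


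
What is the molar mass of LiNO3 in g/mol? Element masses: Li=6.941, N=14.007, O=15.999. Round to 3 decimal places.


M = sum(count * atomic_mass) over atoms.
M = 1*6.941 + 1*14.007 + 3*15.999
M = 6.941 + 14.007 + 47.997
M = 68.945 g/mol, rounded to 3 dp:

68.945 g/mol
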